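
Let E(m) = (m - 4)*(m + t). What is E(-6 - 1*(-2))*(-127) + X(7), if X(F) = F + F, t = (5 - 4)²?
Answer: -3034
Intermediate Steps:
t = 1 (t = 1² = 1)
X(F) = 2*F
E(m) = (1 + m)*(-4 + m) (E(m) = (m - 4)*(m + 1) = (-4 + m)*(1 + m) = (1 + m)*(-4 + m))
E(-6 - 1*(-2))*(-127) + X(7) = (-4 + (-6 - 1*(-2))² - 3*(-6 - 1*(-2)))*(-127) + 2*7 = (-4 + (-6 + 2)² - 3*(-6 + 2))*(-127) + 14 = (-4 + (-4)² - 3*(-4))*(-127) + 14 = (-4 + 16 + 12)*(-127) + 14 = 24*(-127) + 14 = -3048 + 14 = -3034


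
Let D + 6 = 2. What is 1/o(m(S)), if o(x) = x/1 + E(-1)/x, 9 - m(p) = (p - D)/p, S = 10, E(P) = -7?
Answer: 190/1269 ≈ 0.14972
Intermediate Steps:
D = -4 (D = -6 + 2 = -4)
m(p) = 9 - (4 + p)/p (m(p) = 9 - (p - 1*(-4))/p = 9 - (p + 4)/p = 9 - (4 + p)/p)
o(x) = x - 7/x (o(x) = x/1 - 7/x = x*1 - 7/x = x - 7/x)
1/o(m(S)) = 1/((8 - 4/10) - 7/(8 - 4/10)) = 1/((8 - 4*⅒) - 7/(8 - 4*⅒)) = 1/((8 - ⅖) - 7/(8 - ⅖)) = 1/(38/5 - 7/38/5) = 1/(38/5 - 7*5/38) = 1/(38/5 - 35/38) = 1/(1269/190) = 190/1269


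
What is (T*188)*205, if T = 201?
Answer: 7746540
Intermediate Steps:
(T*188)*205 = (201*188)*205 = 37788*205 = 7746540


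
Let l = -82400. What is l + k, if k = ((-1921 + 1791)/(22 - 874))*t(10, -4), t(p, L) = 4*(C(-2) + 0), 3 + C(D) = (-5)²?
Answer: -17548340/213 ≈ -82387.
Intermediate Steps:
C(D) = 22 (C(D) = -3 + (-5)² = -3 + 25 = 22)
t(p, L) = 88 (t(p, L) = 4*(22 + 0) = 4*22 = 88)
k = 2860/213 (k = ((-1921 + 1791)/(22 - 874))*88 = -130/(-852)*88 = -130*(-1/852)*88 = (65/426)*88 = 2860/213 ≈ 13.427)
l + k = -82400 + 2860/213 = -17548340/213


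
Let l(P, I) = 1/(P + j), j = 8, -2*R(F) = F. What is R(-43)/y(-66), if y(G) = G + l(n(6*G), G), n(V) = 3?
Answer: -473/1450 ≈ -0.32621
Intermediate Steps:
R(F) = -F/2
l(P, I) = 1/(8 + P) (l(P, I) = 1/(P + 8) = 1/(8 + P))
y(G) = 1/11 + G (y(G) = G + 1/(8 + 3) = G + 1/11 = 1/11 + G)
R(-43)/y(-66) = (-½*(-43))/(1/11 - 66) = 43/(2*(-725/11)) = (43/2)*(-11/725) = -473/1450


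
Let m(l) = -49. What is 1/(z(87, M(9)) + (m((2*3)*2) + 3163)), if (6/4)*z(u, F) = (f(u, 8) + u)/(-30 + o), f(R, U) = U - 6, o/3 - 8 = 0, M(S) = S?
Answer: 9/27937 ≈ 0.00032215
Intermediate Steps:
o = 24 (o = 24 + 3*0 = 24 + 0 = 24)
f(R, U) = -6 + U
z(u, F) = -2/9 - u/9 (z(u, F) = 2*(((-6 + 8) + u)/(-30 + 24))/3 = 2*((2 + u)/(-6))/3 = 2*((2 + u)*(-⅙))/3 = 2*(-⅓ - u/6)/3 = -2/9 - u/9)
1/(z(87, M(9)) + (m((2*3)*2) + 3163)) = 1/((-2/9 - ⅑*87) + (-49 + 3163)) = 1/((-2/9 - 29/3) + 3114) = 1/(-89/9 + 3114) = 1/(27937/9) = 9/27937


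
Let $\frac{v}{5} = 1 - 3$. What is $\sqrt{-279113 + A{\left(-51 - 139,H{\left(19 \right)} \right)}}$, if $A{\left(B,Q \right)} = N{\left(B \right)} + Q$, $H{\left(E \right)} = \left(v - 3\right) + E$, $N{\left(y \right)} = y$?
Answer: $3 i \sqrt{31033} \approx 528.49 i$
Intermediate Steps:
$v = -10$ ($v = 5 \left(1 - 3\right) = 5 \left(-2\right) = -10$)
$H{\left(E \right)} = -13 + E$ ($H{\left(E \right)} = \left(-10 - 3\right) + E = -13 + E$)
$A{\left(B,Q \right)} = B + Q$
$\sqrt{-279113 + A{\left(-51 - 139,H{\left(19 \right)} \right)}} = \sqrt{-279113 + \left(\left(-51 - 139\right) + \left(-13 + 19\right)\right)} = \sqrt{-279113 + \left(-190 + 6\right)} = \sqrt{-279113 - 184} = \sqrt{-279297} = 3 i \sqrt{31033}$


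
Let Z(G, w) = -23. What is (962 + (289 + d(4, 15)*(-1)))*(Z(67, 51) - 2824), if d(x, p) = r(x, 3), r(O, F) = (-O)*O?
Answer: -3607149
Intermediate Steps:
r(O, F) = -O²
d(x, p) = -x²
(962 + (289 + d(4, 15)*(-1)))*(Z(67, 51) - 2824) = (962 + (289 - 1*4²*(-1)))*(-23 - 2824) = (962 + (289 - 1*16*(-1)))*(-2847) = (962 + (289 - 16*(-1)))*(-2847) = (962 + (289 + 16))*(-2847) = (962 + 305)*(-2847) = 1267*(-2847) = -3607149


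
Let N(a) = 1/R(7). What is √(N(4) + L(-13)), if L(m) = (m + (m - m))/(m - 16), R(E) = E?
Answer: 2*√6090/203 ≈ 0.76885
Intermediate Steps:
N(a) = ⅐ (N(a) = 1/7 = ⅐)
L(m) = m/(-16 + m) (L(m) = (m + 0)/(-16 + m) = m/(-16 + m))
√(N(4) + L(-13)) = √(⅐ - 13/(-16 - 13)) = √(⅐ - 13/(-29)) = √(⅐ - 13*(-1/29)) = √(⅐ + 13/29) = √(120/203) = 2*√6090/203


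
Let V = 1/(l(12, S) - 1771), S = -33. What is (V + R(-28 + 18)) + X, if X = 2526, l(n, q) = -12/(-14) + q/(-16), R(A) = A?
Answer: 498230788/198025 ≈ 2516.0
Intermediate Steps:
l(n, q) = 6/7 - q/16 (l(n, q) = -12*(-1/14) + q*(-1/16) = 6/7 - q/16)
V = -112/198025 (V = 1/((6/7 - 1/16*(-33)) - 1771) = 1/((6/7 + 33/16) - 1771) = 1/(327/112 - 1771) = 1/(-198025/112) = -112/198025 ≈ -0.00056558)
(V + R(-28 + 18)) + X = (-112/198025 + (-28 + 18)) + 2526 = (-112/198025 - 10) + 2526 = -1980362/198025 + 2526 = 498230788/198025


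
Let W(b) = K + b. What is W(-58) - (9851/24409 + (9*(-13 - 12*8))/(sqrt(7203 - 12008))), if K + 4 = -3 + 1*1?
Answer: -1572027/24409 - 981*I*sqrt(5)/155 ≈ -64.404 - 14.152*I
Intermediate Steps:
K = -6 (K = -4 + (-3 + 1*1) = -4 + (-3 + 1) = -4 - 2 = -6)
W(b) = -6 + b
W(-58) - (9851/24409 + (9*(-13 - 12*8))/(sqrt(7203 - 12008))) = (-6 - 58) - (9851/24409 + (9*(-13 - 12*8))/(sqrt(7203 - 12008))) = -64 - (9851*(1/24409) + (9*(-13 - 96))/(sqrt(-4805))) = -64 - (9851/24409 + (9*(-109))/((31*I*sqrt(5)))) = -64 - (9851/24409 - (-981)*I*sqrt(5)/155) = -64 - (9851/24409 + 981*I*sqrt(5)/155) = -64 + (-9851/24409 - 981*I*sqrt(5)/155) = -1572027/24409 - 981*I*sqrt(5)/155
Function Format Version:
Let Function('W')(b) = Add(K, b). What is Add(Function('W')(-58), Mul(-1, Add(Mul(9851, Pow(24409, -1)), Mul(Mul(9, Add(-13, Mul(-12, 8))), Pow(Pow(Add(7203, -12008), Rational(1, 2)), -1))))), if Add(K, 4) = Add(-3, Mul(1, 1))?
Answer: Add(Rational(-1572027, 24409), Mul(Rational(-981, 155), I, Pow(5, Rational(1, 2)))) ≈ Add(-64.404, Mul(-14.152, I))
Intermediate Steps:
K = -6 (K = Add(-4, Add(-3, Mul(1, 1))) = Add(-4, Add(-3, 1)) = Add(-4, -2) = -6)
Function('W')(b) = Add(-6, b)
Add(Function('W')(-58), Mul(-1, Add(Mul(9851, Pow(24409, -1)), Mul(Mul(9, Add(-13, Mul(-12, 8))), Pow(Pow(Add(7203, -12008), Rational(1, 2)), -1))))) = Add(Add(-6, -58), Mul(-1, Add(Mul(9851, Pow(24409, -1)), Mul(Mul(9, Add(-13, Mul(-12, 8))), Pow(Pow(Add(7203, -12008), Rational(1, 2)), -1))))) = Add(-64, Mul(-1, Add(Mul(9851, Rational(1, 24409)), Mul(Mul(9, Add(-13, -96)), Pow(Pow(-4805, Rational(1, 2)), -1))))) = Add(-64, Mul(-1, Add(Rational(9851, 24409), Mul(Mul(9, -109), Pow(Mul(31, I, Pow(5, Rational(1, 2))), -1))))) = Add(-64, Mul(-1, Add(Rational(9851, 24409), Mul(-981, Mul(Rational(-1, 155), I, Pow(5, Rational(1, 2))))))) = Add(-64, Mul(-1, Add(Rational(9851, 24409), Mul(Rational(981, 155), I, Pow(5, Rational(1, 2)))))) = Add(-64, Add(Rational(-9851, 24409), Mul(Rational(-981, 155), I, Pow(5, Rational(1, 2))))) = Add(Rational(-1572027, 24409), Mul(Rational(-981, 155), I, Pow(5, Rational(1, 2))))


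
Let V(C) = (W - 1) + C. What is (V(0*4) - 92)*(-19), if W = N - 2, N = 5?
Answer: 1710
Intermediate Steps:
W = 3 (W = 5 - 2 = 3)
V(C) = 2 + C (V(C) = (3 - 1) + C = 2 + C)
(V(0*4) - 92)*(-19) = ((2 + 0*4) - 92)*(-19) = ((2 + 0) - 92)*(-19) = (2 - 92)*(-19) = -90*(-19) = 1710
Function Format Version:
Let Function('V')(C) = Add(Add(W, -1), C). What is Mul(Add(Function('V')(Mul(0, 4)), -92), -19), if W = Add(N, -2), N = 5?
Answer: 1710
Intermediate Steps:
W = 3 (W = Add(5, -2) = 3)
Function('V')(C) = Add(2, C) (Function('V')(C) = Add(Add(3, -1), C) = Add(2, C))
Mul(Add(Function('V')(Mul(0, 4)), -92), -19) = Mul(Add(Add(2, Mul(0, 4)), -92), -19) = Mul(Add(Add(2, 0), -92), -19) = Mul(Add(2, -92), -19) = Mul(-90, -19) = 1710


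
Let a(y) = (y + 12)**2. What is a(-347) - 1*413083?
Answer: -300858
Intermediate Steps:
a(y) = (12 + y)**2
a(-347) - 1*413083 = (12 - 347)**2 - 1*413083 = (-335)**2 - 413083 = 112225 - 413083 = -300858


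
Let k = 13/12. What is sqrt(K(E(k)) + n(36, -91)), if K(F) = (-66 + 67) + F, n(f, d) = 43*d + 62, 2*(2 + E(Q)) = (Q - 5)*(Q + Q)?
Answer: I*sqrt(555299)/12 ≈ 62.099*I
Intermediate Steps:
k = 13/12 (k = 13*(1/12) = 13/12 ≈ 1.0833)
E(Q) = -2 + Q*(-5 + Q) (E(Q) = -2 + ((Q - 5)*(Q + Q))/2 = -2 + ((-5 + Q)*(2*Q))/2 = -2 + (2*Q*(-5 + Q))/2 = -2 + Q*(-5 + Q))
n(f, d) = 62 + 43*d
K(F) = 1 + F
sqrt(K(E(k)) + n(36, -91)) = sqrt((1 + (-2 + (13/12)**2 - 5*13/12)) + (62 + 43*(-91))) = sqrt((1 + (-2 + 169/144 - 65/12)) + (62 - 3913)) = sqrt((1 - 899/144) - 3851) = sqrt(-755/144 - 3851) = sqrt(-555299/144) = I*sqrt(555299)/12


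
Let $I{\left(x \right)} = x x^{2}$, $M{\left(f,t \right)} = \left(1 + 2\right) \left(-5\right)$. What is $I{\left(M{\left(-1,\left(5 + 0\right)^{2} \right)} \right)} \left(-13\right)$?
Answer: $43875$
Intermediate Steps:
$M{\left(f,t \right)} = -15$ ($M{\left(f,t \right)} = 3 \left(-5\right) = -15$)
$I{\left(x \right)} = x^{3}$
$I{\left(M{\left(-1,\left(5 + 0\right)^{2} \right)} \right)} \left(-13\right) = \left(-15\right)^{3} \left(-13\right) = \left(-3375\right) \left(-13\right) = 43875$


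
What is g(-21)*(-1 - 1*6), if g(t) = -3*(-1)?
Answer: -21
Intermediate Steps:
g(t) = 3
g(-21)*(-1 - 1*6) = 3*(-1 - 1*6) = 3*(-1 - 6) = 3*(-7) = -21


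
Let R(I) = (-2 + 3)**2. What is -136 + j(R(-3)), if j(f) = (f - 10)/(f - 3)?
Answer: -263/2 ≈ -131.50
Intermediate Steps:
R(I) = 1 (R(I) = 1**2 = 1)
j(f) = (-10 + f)/(-3 + f)
-136 + j(R(-3)) = -136 + (-10 + 1)/(-3 + 1) = -136 - 9/(-2) = -136 - 1/2*(-9) = -136 + 9/2 = -263/2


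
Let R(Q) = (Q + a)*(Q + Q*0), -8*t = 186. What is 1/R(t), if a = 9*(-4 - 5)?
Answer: 16/38781 ≈ 0.00041257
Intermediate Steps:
a = -81 (a = 9*(-9) = -81)
t = -93/4 (t = -1/8*186 = -93/4 ≈ -23.250)
R(Q) = Q*(-81 + Q) (R(Q) = (Q - 81)*(Q + Q*0) = (-81 + Q)*(Q + 0) = (-81 + Q)*Q = Q*(-81 + Q))
1/R(t) = 1/(-93*(-81 - 93/4)/4) = 1/(-93/4*(-417/4)) = 1/(38781/16) = 16/38781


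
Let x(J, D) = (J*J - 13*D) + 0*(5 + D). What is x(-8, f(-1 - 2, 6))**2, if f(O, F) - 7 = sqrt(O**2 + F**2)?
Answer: 8334 + 2106*sqrt(5) ≈ 13043.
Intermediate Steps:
f(O, F) = 7 + sqrt(F**2 + O**2) (f(O, F) = 7 + sqrt(O**2 + F**2) = 7 + sqrt(F**2 + O**2))
x(J, D) = J**2 - 13*D (x(J, D) = (J**2 - 13*D) + 0 = J**2 - 13*D)
x(-8, f(-1 - 2, 6))**2 = ((-8)**2 - 13*(7 + sqrt(6**2 + (-1 - 2)**2)))**2 = (64 - 13*(7 + sqrt(36 + (-3)**2)))**2 = (64 - 13*(7 + sqrt(36 + 9)))**2 = (64 - 13*(7 + sqrt(45)))**2 = (64 - 13*(7 + 3*sqrt(5)))**2 = (64 + (-91 - 39*sqrt(5)))**2 = (-27 - 39*sqrt(5))**2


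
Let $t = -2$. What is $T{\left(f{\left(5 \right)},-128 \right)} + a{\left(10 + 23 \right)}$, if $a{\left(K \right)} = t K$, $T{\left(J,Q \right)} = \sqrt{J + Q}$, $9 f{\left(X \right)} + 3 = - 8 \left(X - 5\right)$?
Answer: $-66 + \frac{i \sqrt{1155}}{3} \approx -66.0 + 11.328 i$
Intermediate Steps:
$f{\left(X \right)} = \frac{37}{9} - \frac{8 X}{9}$ ($f{\left(X \right)} = - \frac{1}{3} + \frac{\left(-8\right) \left(X - 5\right)}{9} = - \frac{1}{3} + \frac{\left(-8\right) \left(-5 + X\right)}{9} = - \frac{1}{3} + \frac{40 - 8 X}{9} = - \frac{1}{3} - \left(- \frac{40}{9} + \frac{8 X}{9}\right) = \frac{37}{9} - \frac{8 X}{9}$)
$a{\left(K \right)} = - 2 K$
$T{\left(f{\left(5 \right)},-128 \right)} + a{\left(10 + 23 \right)} = \sqrt{\left(\frac{37}{9} - \frac{40}{9}\right) - 128} - 2 \left(10 + 23\right) = \sqrt{\left(\frac{37}{9} - \frac{40}{9}\right) - 128} - 66 = \sqrt{- \frac{1}{3} - 128} - 66 = \sqrt{- \frac{385}{3}} - 66 = \frac{i \sqrt{1155}}{3} - 66 = -66 + \frac{i \sqrt{1155}}{3}$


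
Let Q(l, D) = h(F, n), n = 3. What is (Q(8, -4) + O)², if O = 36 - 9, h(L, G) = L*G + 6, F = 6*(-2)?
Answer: 9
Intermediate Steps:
F = -12
h(L, G) = 6 + G*L (h(L, G) = G*L + 6 = 6 + G*L)
Q(l, D) = -30 (Q(l, D) = 6 + 3*(-12) = 6 - 36 = -30)
O = 27
(Q(8, -4) + O)² = (-30 + 27)² = (-3)² = 9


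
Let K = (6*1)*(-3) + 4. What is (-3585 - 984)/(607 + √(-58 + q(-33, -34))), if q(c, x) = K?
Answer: -2773383/368521 + 27414*I*√2/368521 ≈ -7.5257 + 0.1052*I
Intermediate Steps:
K = -14 (K = 6*(-3) + 4 = -18 + 4 = -14)
q(c, x) = -14
(-3585 - 984)/(607 + √(-58 + q(-33, -34))) = (-3585 - 984)/(607 + √(-58 - 14)) = -4569/(607 + √(-72)) = -4569/(607 + 6*I*√2)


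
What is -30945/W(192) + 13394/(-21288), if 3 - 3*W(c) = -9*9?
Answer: -20597881/18627 ≈ -1105.8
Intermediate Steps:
W(c) = 28 (W(c) = 1 - (-3)*9 = 1 - 1/3*(-81) = 1 + 27 = 28)
-30945/W(192) + 13394/(-21288) = -30945/28 + 13394/(-21288) = -30945*1/28 + 13394*(-1/21288) = -30945/28 - 6697/10644 = -20597881/18627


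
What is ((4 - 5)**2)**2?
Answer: 1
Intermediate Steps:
((4 - 5)**2)**2 = ((-1)**2)**2 = 1**2 = 1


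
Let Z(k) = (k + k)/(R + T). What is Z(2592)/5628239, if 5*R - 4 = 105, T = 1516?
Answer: 8640/14425176557 ≈ 5.9895e-7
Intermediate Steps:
R = 109/5 (R = ⅘ + (⅕)*105 = ⅘ + 21 = 109/5 ≈ 21.800)
Z(k) = 10*k/7689 (Z(k) = (k + k)/(109/5 + 1516) = (2*k)/(7689/5) = (2*k)*(5/7689) = 10*k/7689)
Z(2592)/5628239 = ((10/7689)*2592)/5628239 = (8640/2563)*(1/5628239) = 8640/14425176557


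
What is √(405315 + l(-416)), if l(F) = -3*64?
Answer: √405123 ≈ 636.49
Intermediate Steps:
l(F) = -192
√(405315 + l(-416)) = √(405315 - 192) = √405123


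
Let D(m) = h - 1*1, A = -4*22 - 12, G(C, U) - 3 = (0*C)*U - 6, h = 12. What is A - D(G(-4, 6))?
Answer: -111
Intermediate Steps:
G(C, U) = -3 (G(C, U) = 3 + ((0*C)*U - 6) = 3 + (0*U - 6) = 3 + (0 - 6) = 3 - 6 = -3)
A = -100 (A = -88 - 12 = -100)
D(m) = 11 (D(m) = 12 - 1*1 = 12 - 1 = 11)
A - D(G(-4, 6)) = -100 - 1*11 = -100 - 11 = -111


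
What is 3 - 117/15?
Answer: -24/5 ≈ -4.8000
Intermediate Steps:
3 - 117/15 = 3 - 9*13/15 = 3 - 39/5 = -24/5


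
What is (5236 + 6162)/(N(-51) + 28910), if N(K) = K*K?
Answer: 11398/31511 ≈ 0.36171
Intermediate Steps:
N(K) = K**2
(5236 + 6162)/(N(-51) + 28910) = (5236 + 6162)/((-51)**2 + 28910) = 11398/(2601 + 28910) = 11398/31511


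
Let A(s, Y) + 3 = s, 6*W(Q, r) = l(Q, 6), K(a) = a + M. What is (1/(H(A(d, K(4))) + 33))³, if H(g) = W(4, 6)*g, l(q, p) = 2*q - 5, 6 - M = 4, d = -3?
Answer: 1/27000 ≈ 3.7037e-5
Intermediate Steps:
M = 2 (M = 6 - 1*4 = 6 - 4 = 2)
l(q, p) = -5 + 2*q
K(a) = 2 + a (K(a) = a + 2 = 2 + a)
W(Q, r) = -⅚ + Q/3 (W(Q, r) = (-5 + 2*Q)/6 = -⅚ + Q/3)
A(s, Y) = -3 + s
H(g) = g/2 (H(g) = (-⅚ + (⅓)*4)*g = (-⅚ + 4/3)*g = g/2)
(1/(H(A(d, K(4))) + 33))³ = (1/((-3 - 3)/2 + 33))³ = (1/((½)*(-6) + 33))³ = (1/(-3 + 33))³ = (1/30)³ = 1/27000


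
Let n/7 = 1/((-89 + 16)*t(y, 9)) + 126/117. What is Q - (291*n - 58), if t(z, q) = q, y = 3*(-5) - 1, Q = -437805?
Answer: -1252502324/2847 ≈ -4.3994e+5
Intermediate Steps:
y = -16 (y = -15 - 1 = -16)
n = 64295/8541 (n = 7*(1/((-89 + 16)*9) + 126/117) = 7*((⅑)/(-73) + 126*(1/117)) = 7*(-1/73*⅑ + 14/13) = 7*(-1/657 + 14/13) = 7*(9185/8541) = 64295/8541 ≈ 7.5278)
Q - (291*n - 58) = -437805 - (291*(64295/8541) - 58) = -437805 - (6236615/2847 - 58) = -437805 - 1*6071489/2847 = -437805 - 6071489/2847 = -1252502324/2847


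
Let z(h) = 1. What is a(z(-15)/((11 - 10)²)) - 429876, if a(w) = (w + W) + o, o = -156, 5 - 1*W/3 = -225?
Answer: -429341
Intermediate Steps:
W = 690 (W = 15 - 3*(-225) = 15 + 675 = 690)
a(w) = 534 + w (a(w) = (w + 690) - 156 = (690 + w) - 156 = 534 + w)
a(z(-15)/((11 - 10)²)) - 429876 = (534 + 1/(11 - 10)²) - 429876 = (534 + 1/1²) - 429876 = (534 + 1/1) - 429876 = (534 + 1*1) - 429876 = (534 + 1) - 429876 = 535 - 429876 = -429341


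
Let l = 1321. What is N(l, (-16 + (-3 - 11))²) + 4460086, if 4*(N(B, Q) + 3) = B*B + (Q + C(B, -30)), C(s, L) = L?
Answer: 19586243/4 ≈ 4.8966e+6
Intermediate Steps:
N(B, Q) = -21/2 + Q/4 + B²/4 (N(B, Q) = -3 + (B*B + (Q - 30))/4 = -3 + (B² + (-30 + Q))/4 = -3 + (-30 + Q + B²)/4 = -3 + (-15/2 + Q/4 + B²/4) = -21/2 + Q/4 + B²/4)
N(l, (-16 + (-3 - 11))²) + 4460086 = (-21/2 + (-16 + (-3 - 11))²/4 + (¼)*1321²) + 4460086 = (-21/2 + (-16 - 14)²/4 + (¼)*1745041) + 4460086 = (-21/2 + (¼)*(-30)² + 1745041/4) + 4460086 = (-21/2 + (¼)*900 + 1745041/4) + 4460086 = (-21/2 + 225 + 1745041/4) + 4460086 = 1745899/4 + 4460086 = 19586243/4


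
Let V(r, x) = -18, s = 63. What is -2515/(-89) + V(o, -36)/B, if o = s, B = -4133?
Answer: 10396097/367837 ≈ 28.263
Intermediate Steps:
o = 63
-2515/(-89) + V(o, -36)/B = -2515/(-89) - 18/(-4133) = -2515*(-1/89) - 18*(-1/4133) = 2515/89 + 18/4133 = 10396097/367837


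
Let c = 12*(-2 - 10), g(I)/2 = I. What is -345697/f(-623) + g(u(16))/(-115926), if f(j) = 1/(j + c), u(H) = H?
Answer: 15368866206821/57963 ≈ 2.6515e+8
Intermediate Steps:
g(I) = 2*I
c = -144 (c = 12*(-12) = -144)
f(j) = 1/(-144 + j) (f(j) = 1/(j - 144) = 1/(-144 + j))
-345697/f(-623) + g(u(16))/(-115926) = -345697/(1/(-144 - 623)) + (2*16)/(-115926) = -345697/(1/(-767)) + 32*(-1/115926) = -345697/(-1/767) - 16/57963 = -345697*(-767) - 16/57963 = 265149599 - 16/57963 = 15368866206821/57963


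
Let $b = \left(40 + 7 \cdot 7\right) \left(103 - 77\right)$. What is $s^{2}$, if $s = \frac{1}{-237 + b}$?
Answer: $\frac{1}{4313929} \approx 2.3181 \cdot 10^{-7}$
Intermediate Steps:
$b = 2314$ ($b = \left(40 + 49\right) 26 = 89 \cdot 26 = 2314$)
$s = \frac{1}{2077}$ ($s = \frac{1}{-237 + 2314} = \frac{1}{2077} \approx 0.00048146$)
$s^{2} = \left(\frac{1}{2077}\right)^{2} = \frac{1}{4313929}$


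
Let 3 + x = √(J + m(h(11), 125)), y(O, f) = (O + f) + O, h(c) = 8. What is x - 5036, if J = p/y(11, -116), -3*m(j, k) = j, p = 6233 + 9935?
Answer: -5039 + 2*I*√393/3 ≈ -5039.0 + 13.216*I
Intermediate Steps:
p = 16168
m(j, k) = -j/3
y(O, f) = f + 2*O
J = -172 (J = 16168/(-116 + 2*11) = 16168/(-116 + 22) = 16168/(-94) = 16168*(-1/94) = -172)
x = -3 + 2*I*√393/3 (x = -3 + √(-172 - ⅓*8) = -3 + √(-172 - 8/3) = -3 + √(-524/3) = -3 + 2*I*√393/3 ≈ -3.0 + 13.216*I)
x - 5036 = (-3 + 2*I*√393/3) - 5036 = -5039 + 2*I*√393/3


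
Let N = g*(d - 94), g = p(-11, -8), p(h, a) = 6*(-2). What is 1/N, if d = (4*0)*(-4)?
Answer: 1/1128 ≈ 0.00088653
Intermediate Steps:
p(h, a) = -12
g = -12
d = 0 (d = 0*(-4) = 0)
N = 1128 (N = -12*(0 - 94) = -12*(-94) = 1128)
1/N = 1/1128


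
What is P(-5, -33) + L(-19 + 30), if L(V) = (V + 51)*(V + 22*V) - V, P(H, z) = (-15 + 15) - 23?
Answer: 15652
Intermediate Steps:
P(H, z) = -23 (P(H, z) = 0 - 23 = -23)
L(V) = -V + 23*V*(51 + V) (L(V) = (51 + V)*(23*V) - V = 23*V*(51 + V) - V = -V + 23*V*(51 + V))
P(-5, -33) + L(-19 + 30) = -23 + (-19 + 30)*(1172 + 23*(-19 + 30)) = -23 + 11*(1172 + 23*11) = -23 + 11*(1172 + 253) = -23 + 11*1425 = -23 + 15675 = 15652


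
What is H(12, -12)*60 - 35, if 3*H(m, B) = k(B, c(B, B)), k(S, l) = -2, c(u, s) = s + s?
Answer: -75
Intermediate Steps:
c(u, s) = 2*s
H(m, B) = -2/3 (H(m, B) = (1/3)*(-2) = -2/3)
H(12, -12)*60 - 35 = -2/3*60 - 35 = -40 - 35 = -75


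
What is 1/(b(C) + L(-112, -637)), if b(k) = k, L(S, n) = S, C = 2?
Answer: -1/110 ≈ -0.0090909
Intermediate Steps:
1/(b(C) + L(-112, -637)) = 1/(2 - 112) = 1/(-110) = -1/110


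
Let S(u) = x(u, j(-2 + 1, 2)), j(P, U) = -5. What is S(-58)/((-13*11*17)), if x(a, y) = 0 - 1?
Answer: 1/2431 ≈ 0.00041135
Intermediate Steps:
x(a, y) = -1
S(u) = -1
S(-58)/((-13*11*17)) = -1/(-13*11*17) = -1/((-143*17)) = -1/(-2431) = -1*(-1/2431) = 1/2431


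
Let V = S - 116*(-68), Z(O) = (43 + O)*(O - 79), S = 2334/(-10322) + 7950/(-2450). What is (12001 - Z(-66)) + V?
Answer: 4185446724/252889 ≈ 16551.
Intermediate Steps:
S = -877782/252889 (S = 2334*(-1/10322) + 7950*(-1/2450) = -1167/5161 - 159/49 = -877782/252889 ≈ -3.4710)
Z(O) = (-79 + O)*(43 + O) (Z(O) = (43 + O)*(-79 + O) = (-79 + O)*(43 + O))
V = 1993910650/252889 (V = -877782/252889 - 116*(-68) = -877782/252889 + 7888 = 1993910650/252889 ≈ 7884.5)
(12001 - Z(-66)) + V = (12001 - (-3397 + (-66)**2 - 36*(-66))) + 1993910650/252889 = (12001 - (-3397 + 4356 + 2376)) + 1993910650/252889 = (12001 - 1*3335) + 1993910650/252889 = (12001 - 3335) + 1993910650/252889 = 8666 + 1993910650/252889 = 4185446724/252889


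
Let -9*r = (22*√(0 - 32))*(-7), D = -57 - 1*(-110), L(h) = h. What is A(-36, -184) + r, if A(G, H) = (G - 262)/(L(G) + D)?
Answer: -298/17 + 616*I*√2/9 ≈ -17.529 + 96.795*I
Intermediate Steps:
D = 53 (D = -57 + 110 = 53)
A(G, H) = (-262 + G)/(53 + G) (A(G, H) = (G - 262)/(G + 53) = (-262 + G)/(53 + G))
r = 616*I*√2/9 (r = -22*√(0 - 32)*(-7)/9 = -22*√(-32)*(-7)/9 = -22*(4*I*√2)*(-7)/9 = -88*I*√2*(-7)/9 = -(-616)*I*√2/9 = 616*I*√2/9 ≈ 96.795*I)
A(-36, -184) + r = (-262 - 36)/(53 - 36) + 616*I*√2/9 = -298/17 + 616*I*√2/9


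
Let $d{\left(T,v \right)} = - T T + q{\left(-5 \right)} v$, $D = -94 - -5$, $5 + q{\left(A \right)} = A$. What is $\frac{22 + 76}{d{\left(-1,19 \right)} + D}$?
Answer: $- \frac{7}{20} \approx -0.35$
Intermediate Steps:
$q{\left(A \right)} = -5 + A$
$D = -89$ ($D = -94 + 5 = -89$)
$d{\left(T,v \right)} = - T^{2} - 10 v$ ($d{\left(T,v \right)} = - T T + \left(-5 - 5\right) v = - T^{2} - 10 v$)
$\frac{22 + 76}{d{\left(-1,19 \right)} + D} = \frac{22 + 76}{\left(- \left(-1\right)^{2} - 190\right) - 89} = \frac{98}{\left(\left(-1\right) 1 - 190\right) - 89} = \frac{98}{\left(-1 - 190\right) - 89} = \frac{98}{-191 - 89} = \frac{98}{-280} = 98 \left(- \frac{1}{280}\right) = - \frac{7}{20}$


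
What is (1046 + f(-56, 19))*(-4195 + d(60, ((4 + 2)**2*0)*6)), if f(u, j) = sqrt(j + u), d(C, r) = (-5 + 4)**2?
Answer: -4386924 - 4194*I*sqrt(37) ≈ -4.3869e+6 - 25511.0*I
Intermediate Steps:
d(C, r) = 1 (d(C, r) = (-1)**2 = 1)
(1046 + f(-56, 19))*(-4195 + d(60, ((4 + 2)**2*0)*6)) = (1046 + sqrt(19 - 56))*(-4195 + 1) = (1046 + sqrt(-37))*(-4194) = (1046 + I*sqrt(37))*(-4194) = -4386924 - 4194*I*sqrt(37)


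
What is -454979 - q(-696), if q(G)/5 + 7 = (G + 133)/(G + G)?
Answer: -633284863/1392 ≈ -4.5495e+5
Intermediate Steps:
q(G) = -35 + 5*(133 + G)/(2*G) (q(G) = -35 + 5*((G + 133)/(G + G)) = -35 + 5*((133 + G)/((2*G))) = -35 + 5*((133 + G)*(1/(2*G))) = -35 + 5*((133 + G)/(2*G)) = -35 + 5*(133 + G)/(2*G))
-454979 - q(-696) = -454979 - 5*(133 - 13*(-696))/(2*(-696)) = -454979 - 5*(-1)*(133 + 9048)/(2*696) = -454979 - 5*(-1)*9181/(2*696) = -454979 - 1*(-45905/1392) = -454979 + 45905/1392 = -633284863/1392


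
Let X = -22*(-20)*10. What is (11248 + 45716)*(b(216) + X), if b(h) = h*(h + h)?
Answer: 5566066368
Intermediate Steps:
X = 4400 (X = 440*10 = 4400)
b(h) = 2*h**2 (b(h) = h*(2*h) = 2*h**2)
(11248 + 45716)*(b(216) + X) = (11248 + 45716)*(2*216**2 + 4400) = 56964*(2*46656 + 4400) = 56964*(93312 + 4400) = 56964*97712 = 5566066368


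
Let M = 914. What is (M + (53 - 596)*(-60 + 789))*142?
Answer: -56080486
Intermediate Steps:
(M + (53 - 596)*(-60 + 789))*142 = (914 + (53 - 596)*(-60 + 789))*142 = (914 - 543*729)*142 = (914 - 395847)*142 = -394933*142 = -56080486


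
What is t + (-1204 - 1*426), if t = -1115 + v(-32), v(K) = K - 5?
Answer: -2782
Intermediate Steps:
v(K) = -5 + K
t = -1152 (t = -1115 + (-5 - 32) = -1115 - 37 = -1152)
t + (-1204 - 1*426) = -1152 + (-1204 - 1*426) = -1152 + (-1204 - 426) = -1152 - 1630 = -2782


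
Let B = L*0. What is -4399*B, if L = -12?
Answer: 0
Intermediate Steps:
B = 0 (B = -12*0 = 0)
-4399*B = -4399*0 = 0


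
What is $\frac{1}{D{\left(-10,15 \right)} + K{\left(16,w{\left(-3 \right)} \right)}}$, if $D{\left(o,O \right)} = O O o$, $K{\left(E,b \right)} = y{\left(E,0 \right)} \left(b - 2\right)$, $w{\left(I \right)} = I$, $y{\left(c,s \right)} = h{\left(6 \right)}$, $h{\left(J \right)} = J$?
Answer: $- \frac{1}{2280} \approx -0.0004386$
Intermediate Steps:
$y{\left(c,s \right)} = 6$
$K{\left(E,b \right)} = -12 + 6 b$ ($K{\left(E,b \right)} = 6 \left(b - 2\right) = 6 \left(-2 + b\right) = -12 + 6 b$)
$D{\left(o,O \right)} = o O^{2}$ ($D{\left(o,O \right)} = O^{2} o = o O^{2}$)
$\frac{1}{D{\left(-10,15 \right)} + K{\left(16,w{\left(-3 \right)} \right)}} = \frac{1}{- 10 \cdot 15^{2} + \left(-12 + 6 \left(-3\right)\right)} = \frac{1}{\left(-10\right) 225 - 30} = \frac{1}{-2250 - 30} = \frac{1}{-2280} = - \frac{1}{2280}$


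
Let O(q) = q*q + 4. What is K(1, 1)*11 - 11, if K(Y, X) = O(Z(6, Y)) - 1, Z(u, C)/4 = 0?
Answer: 22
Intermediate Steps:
Z(u, C) = 0 (Z(u, C) = 4*0 = 0)
O(q) = 4 + q² (O(q) = q² + 4 = 4 + q²)
K(Y, X) = 3 (K(Y, X) = (4 + 0²) - 1 = (4 + 0) - 1 = 4 - 1 = 3)
K(1, 1)*11 - 11 = 3*11 - 11 = 33 - 11 = 22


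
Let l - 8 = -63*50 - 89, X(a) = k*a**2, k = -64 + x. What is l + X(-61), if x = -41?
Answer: -393936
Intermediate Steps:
k = -105 (k = -64 - 41 = -105)
X(a) = -105*a**2
l = -3231 (l = 8 + (-63*50 - 89) = 8 + (-3150 - 89) = 8 - 3239 = -3231)
l + X(-61) = -3231 - 105*(-61)**2 = -3231 - 105*3721 = -3231 - 390705 = -393936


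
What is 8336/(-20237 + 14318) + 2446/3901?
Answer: -18040862/23090019 ≈ -0.78133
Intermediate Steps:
8336/(-20237 + 14318) + 2446/3901 = 8336/(-5919) + 2446*(1/3901) = 8336*(-1/5919) + 2446/3901 = -8336/5919 + 2446/3901 = -18040862/23090019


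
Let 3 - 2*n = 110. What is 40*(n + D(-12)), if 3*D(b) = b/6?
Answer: -6500/3 ≈ -2166.7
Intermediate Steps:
D(b) = b/18 (D(b) = (b/6)/3 = b/18)
n = -107/2 (n = 3/2 - ½*110 = 3/2 - 55 = -107/2 ≈ -53.500)
40*(n + D(-12)) = 40*(-107/2 + (1/18)*(-12)) = 40*(-107/2 - ⅔) = 40*(-325/6) = -6500/3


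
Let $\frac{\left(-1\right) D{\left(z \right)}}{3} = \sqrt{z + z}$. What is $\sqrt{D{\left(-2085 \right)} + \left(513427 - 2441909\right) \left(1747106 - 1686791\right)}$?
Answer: $\sqrt{-116316391830 - 3 i \sqrt{4170}} \approx 0.0002 - 3.4105 \cdot 10^{5} i$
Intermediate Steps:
$D{\left(z \right)} = - 3 \sqrt{2} \sqrt{z}$ ($D{\left(z \right)} = - 3 \sqrt{z + z} = - 3 \sqrt{2 z} = - 3 \sqrt{2} \sqrt{z}$)
$\sqrt{D{\left(-2085 \right)} + \left(513427 - 2441909\right) \left(1747106 - 1686791\right)} = \sqrt{- 3 \sqrt{2} \sqrt{-2085} + \left(513427 - 2441909\right) \left(1747106 - 1686791\right)} = \sqrt{- 3 \sqrt{2} i \sqrt{2085} - 116316391830} = \sqrt{- 3 i \sqrt{4170} - 116316391830} = \sqrt{-116316391830 - 3 i \sqrt{4170}}$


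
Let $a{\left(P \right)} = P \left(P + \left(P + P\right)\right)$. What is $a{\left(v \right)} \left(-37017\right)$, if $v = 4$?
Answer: $-1776816$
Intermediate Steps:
$a{\left(P \right)} = 3 P^{2}$ ($a{\left(P \right)} = P \left(P + 2 P\right) = P 3 P = 3 P^{2}$)
$a{\left(v \right)} \left(-37017\right) = 3 \cdot 4^{2} \left(-37017\right) = 3 \cdot 16 \left(-37017\right) = 48 \left(-37017\right) = -1776816$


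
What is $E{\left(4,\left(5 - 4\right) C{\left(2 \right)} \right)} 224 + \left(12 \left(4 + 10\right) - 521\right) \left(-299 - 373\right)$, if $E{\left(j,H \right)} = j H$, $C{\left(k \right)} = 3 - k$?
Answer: $238112$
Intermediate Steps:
$E{\left(j,H \right)} = H j$
$E{\left(4,\left(5 - 4\right) C{\left(2 \right)} \right)} 224 + \left(12 \left(4 + 10\right) - 521\right) \left(-299 - 373\right) = \left(5 - 4\right) \left(3 - 2\right) 4 \cdot 224 + \left(12 \left(4 + 10\right) - 521\right) \left(-299 - 373\right) = 1 \left(3 - 2\right) 4 \cdot 224 + \left(12 \cdot 14 - 521\right) \left(-672\right) = 1 \cdot 1 \cdot 4 \cdot 224 + \left(168 - 521\right) \left(-672\right) = 1 \cdot 4 \cdot 224 - -237216 = 4 \cdot 224 + 237216 = 896 + 237216 = 238112$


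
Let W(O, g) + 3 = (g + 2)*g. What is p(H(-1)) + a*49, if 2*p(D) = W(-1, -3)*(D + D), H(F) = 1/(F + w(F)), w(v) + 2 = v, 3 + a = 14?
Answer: 539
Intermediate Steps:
a = 11 (a = -3 + 14 = 11)
W(O, g) = -3 + g*(2 + g) (W(O, g) = -3 + (g + 2)*g = -3 + (2 + g)*g = -3 + g*(2 + g))
w(v) = -2 + v
H(F) = 1/(-2 + 2*F) (H(F) = 1/(F + (-2 + F)) = 1/(-2 + 2*F))
p(D) = 0 (p(D) = ((-3 + (-3)² + 2*(-3))*(D + D))/2 = ((-3 + 9 - 6)*(2*D))/2 = (0*(2*D))/2 = (½)*0 = 0)
p(H(-1)) + a*49 = 0 + 11*49 = 0 + 539 = 539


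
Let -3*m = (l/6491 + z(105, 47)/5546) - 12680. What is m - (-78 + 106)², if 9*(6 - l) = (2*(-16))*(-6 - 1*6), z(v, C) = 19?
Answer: 1115395920697/323991774 ≈ 3442.7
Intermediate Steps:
l = -110/3 (l = 6 - 2*(-16)*(-6 - 1*6)/9 = 6 - (-32)*(-6 - 6)/9 = 6 - (-32)*(-12)/9 = 6 - ⅑*384 = 6 - 128/3 = -110/3 ≈ -36.667)
m = 1369405471513/323991774 (m = -((-110/3/6491 + 19/5546) - 12680)/3 = -((-110/3*1/6491 + 19*(1/5546)) - 12680)/3 = -((-110/19473 + 19/5546) - 12680)/3 = -(-240073/107997258 - 12680)/3 = -⅓*(-1369405471513/107997258) = 1369405471513/323991774 ≈ 4226.7)
m - (-78 + 106)² = 1369405471513/323991774 - (-78 + 106)² = 1369405471513/323991774 - 1*28² = 1369405471513/323991774 - 1*784 = 1369405471513/323991774 - 784 = 1115395920697/323991774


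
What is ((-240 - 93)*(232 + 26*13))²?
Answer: 36027836100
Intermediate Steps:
((-240 - 93)*(232 + 26*13))² = (-333*(232 + 338))² = (-333*570)² = (-189810)² = 36027836100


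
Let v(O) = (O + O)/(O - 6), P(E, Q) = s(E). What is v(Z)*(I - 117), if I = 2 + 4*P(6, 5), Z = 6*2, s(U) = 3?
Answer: -412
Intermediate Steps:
P(E, Q) = 3
Z = 12
I = 14 (I = 2 + 4*3 = 2 + 12 = 14)
v(O) = 2*O/(-6 + O) (v(O) = (2*O)/(-6 + O) = 2*O/(-6 + O))
v(Z)*(I - 117) = (2*12/(-6 + 12))*(14 - 117) = (2*12/6)*(-103) = (2*12*(1/6))*(-103) = 4*(-103) = -412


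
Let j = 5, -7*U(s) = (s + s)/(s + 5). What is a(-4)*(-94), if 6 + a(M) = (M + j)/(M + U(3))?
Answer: 67492/115 ≈ 586.89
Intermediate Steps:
U(s) = -2*s/(7*(5 + s)) (U(s) = -(s + s)/(7*(s + 5)) = -2*s/(7*(5 + s)))
a(M) = -6 + (5 + M)/(-3/28 + M) (a(M) = -6 + (M + 5)/(M - 2*3/(35 + 7*3)) = -6 + (5 + M)/(M - 2*3/(35 + 21)) = -6 + (5 + M)/(M - 2*3/56) = -6 + (5 + M)/(M - 2*3*1/56) = -6 + (5 + M)/(M - 3/28) = -6 + (5 + M)/(-3/28 + M))
a(-4)*(-94) = (2*(79 - 70*(-4))/(-3 + 28*(-4)))*(-94) = (2*(79 + 280)/(-3 - 112))*(-94) = (2*359/(-115))*(-94) = (2*(-1/115)*359)*(-94) = -718/115*(-94) = 67492/115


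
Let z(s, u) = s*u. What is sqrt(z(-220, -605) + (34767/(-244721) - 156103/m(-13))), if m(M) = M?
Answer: 4*sqrt(91790957499776301)/3181373 ≈ 380.93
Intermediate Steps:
sqrt(z(-220, -605) + (34767/(-244721) - 156103/m(-13))) = sqrt(-220*(-605) + (34767/(-244721) - 156103/(-13))) = sqrt(133100 + (34767*(-1/244721) - 156103*(-1/13))) = sqrt(133100 + (-34767/244721 + 156103/13)) = sqrt(133100 + 38201230292/3181373) = sqrt(461641976592/3181373) = 4*sqrt(91790957499776301)/3181373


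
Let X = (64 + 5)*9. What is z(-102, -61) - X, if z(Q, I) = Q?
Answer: -723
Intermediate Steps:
X = 621 (X = 69*9 = 621)
z(-102, -61) - X = -102 - 1*621 = -102 - 621 = -723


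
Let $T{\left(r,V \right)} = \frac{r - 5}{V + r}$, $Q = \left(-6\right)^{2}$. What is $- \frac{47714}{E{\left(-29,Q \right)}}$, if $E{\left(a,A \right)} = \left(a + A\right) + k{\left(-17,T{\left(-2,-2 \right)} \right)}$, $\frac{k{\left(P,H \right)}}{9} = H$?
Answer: $- \frac{190856}{91} \approx -2097.3$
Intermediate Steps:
$Q = 36$
$T{\left(r,V \right)} = \frac{-5 + r}{V + r}$
$k{\left(P,H \right)} = 9 H$
$E{\left(a,A \right)} = \frac{63}{4} + A + a$ ($E{\left(a,A \right)} = \left(a + A\right) + 9 \frac{-5 - 2}{-2 - 2} = \left(A + a\right) + 9 \frac{1}{-4} \left(-7\right) = \left(A + a\right) + 9 \left(\left(- \frac{1}{4}\right) \left(-7\right)\right) = \left(A + a\right) + 9 \cdot \frac{7}{4} = \left(A + a\right) + \frac{63}{4} = \frac{63}{4} + A + a$)
$- \frac{47714}{E{\left(-29,Q \right)}} = - \frac{47714}{\frac{63}{4} + 36 - 29} = - \frac{47714}{\frac{91}{4}} = \left(-47714\right) \frac{4}{91} = - \frac{190856}{91}$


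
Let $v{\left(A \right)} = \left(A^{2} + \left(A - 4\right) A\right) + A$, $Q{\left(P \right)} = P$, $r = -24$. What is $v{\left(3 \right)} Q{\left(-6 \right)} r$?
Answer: $1296$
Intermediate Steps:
$v{\left(A \right)} = A + A^{2} + A \left(-4 + A\right)$ ($v{\left(A \right)} = \left(A^{2} + \left(A - 4\right) A\right) + A = \left(A^{2} + \left(-4 + A\right) A\right) + A = \left(A^{2} + A \left(-4 + A\right)\right) + A = A + A^{2} + A \left(-4 + A\right)$)
$v{\left(3 \right)} Q{\left(-6 \right)} r = 3 \left(-3 + 2 \cdot 3\right) \left(-6\right) \left(-24\right) = 3 \left(-3 + 6\right) \left(-6\right) \left(-24\right) = 3 \cdot 3 \left(-6\right) \left(-24\right) = 9 \left(-6\right) \left(-24\right) = \left(-54\right) \left(-24\right) = 1296$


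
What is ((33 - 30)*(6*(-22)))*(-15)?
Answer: 5940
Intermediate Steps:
((33 - 30)*(6*(-22)))*(-15) = (3*(-132))*(-15) = -396*(-15) = 5940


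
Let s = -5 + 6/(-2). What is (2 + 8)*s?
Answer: -80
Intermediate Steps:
s = -8 (s = -5 + 6*(-½) = -5 - 3 = -8)
(2 + 8)*s = (2 + 8)*(-8) = 10*(-8) = -80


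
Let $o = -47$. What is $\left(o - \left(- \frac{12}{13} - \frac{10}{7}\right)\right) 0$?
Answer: $0$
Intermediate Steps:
$\left(o - \left(- \frac{12}{13} - \frac{10}{7}\right)\right) 0 = \left(-47 - \left(- \frac{12}{13} - \frac{10}{7}\right)\right) 0 = \left(-47 - - \frac{214}{91}\right) 0 = \left(-47 + \left(\frac{12}{13} + \frac{10}{7}\right)\right) 0 = \left(-47 + \frac{214}{91}\right) 0 = \left(- \frac{4063}{91}\right) 0 = 0$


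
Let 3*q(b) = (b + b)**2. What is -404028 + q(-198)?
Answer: -351756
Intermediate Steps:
q(b) = 4*b**2/3 (q(b) = (b + b)**2/3 = (2*b)**2/3 = (4*b**2)/3 = 4*b**2/3)
-404028 + q(-198) = -404028 + (4/3)*(-198)**2 = -404028 + (4/3)*39204 = -404028 + 52272 = -351756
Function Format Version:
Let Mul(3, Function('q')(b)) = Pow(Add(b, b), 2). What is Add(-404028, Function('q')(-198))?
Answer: -351756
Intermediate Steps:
Function('q')(b) = Mul(Rational(4, 3), Pow(b, 2)) (Function('q')(b) = Mul(Rational(1, 3), Pow(Add(b, b), 2)) = Mul(Rational(1, 3), Pow(Mul(2, b), 2)) = Mul(Rational(1, 3), Mul(4, Pow(b, 2))) = Mul(Rational(4, 3), Pow(b, 2)))
Add(-404028, Function('q')(-198)) = Add(-404028, Mul(Rational(4, 3), Pow(-198, 2))) = Add(-404028, Mul(Rational(4, 3), 39204)) = Add(-404028, 52272) = -351756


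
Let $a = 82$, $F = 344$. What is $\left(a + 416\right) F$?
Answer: $171312$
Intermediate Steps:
$\left(a + 416\right) F = \left(82 + 416\right) 344 = 498 \cdot 344 = 171312$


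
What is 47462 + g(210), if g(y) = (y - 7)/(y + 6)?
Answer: 10251995/216 ≈ 47463.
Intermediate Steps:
g(y) = (-7 + y)/(6 + y)
47462 + g(210) = 47462 + (-7 + 210)/(6 + 210) = 47462 + 203/216 = 10251995/216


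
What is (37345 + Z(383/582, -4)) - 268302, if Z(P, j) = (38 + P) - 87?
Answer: -134445109/582 ≈ -2.3101e+5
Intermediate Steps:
Z(P, j) = -49 + P
(37345 + Z(383/582, -4)) - 268302 = (37345 + (-49 + 383/582)) - 268302 = (37345 - 28135/582) - 268302 = 21706655/582 - 268302 = -134445109/582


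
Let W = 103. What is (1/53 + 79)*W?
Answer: 431364/53 ≈ 8138.9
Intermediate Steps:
(1/53 + 79)*W = (1/53 + 79)*103 = (4188/53)*103 = 431364/53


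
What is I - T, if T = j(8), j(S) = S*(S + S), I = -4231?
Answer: -4359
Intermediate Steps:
j(S) = 2*S² (j(S) = S*(2*S) = 2*S²)
T = 128 (T = 2*8² = 2*64 = 128)
I - T = -4231 - 1*128 = -4231 - 128 = -4359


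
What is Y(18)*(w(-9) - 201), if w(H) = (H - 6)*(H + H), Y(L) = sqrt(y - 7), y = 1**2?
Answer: 69*I*sqrt(6) ≈ 169.01*I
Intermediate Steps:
y = 1
Y(L) = I*sqrt(6) (Y(L) = sqrt(1 - 7) = sqrt(-6) = I*sqrt(6))
w(H) = 2*H*(-6 + H) (w(H) = (-6 + H)*(2*H) = 2*H*(-6 + H))
Y(18)*(w(-9) - 201) = (I*sqrt(6))*(2*(-9)*(-6 - 9) - 201) = (I*sqrt(6))*(2*(-9)*(-15) - 201) = (I*sqrt(6))*(270 - 201) = (I*sqrt(6))*69 = 69*I*sqrt(6)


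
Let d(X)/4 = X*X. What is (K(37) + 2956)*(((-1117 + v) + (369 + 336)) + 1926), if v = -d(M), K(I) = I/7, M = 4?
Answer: 30057050/7 ≈ 4.2939e+6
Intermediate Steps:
K(I) = I/7 (K(I) = I*(1/7) = I/7)
d(X) = 4*X**2 (d(X) = 4*(X*X) = 4*X**2)
v = -64 (v = -4*4**2 = -4*16 = -1*64 = -64)
(K(37) + 2956)*(((-1117 + v) + (369 + 336)) + 1926) = ((1/7)*37 + 2956)*(((-1117 - 64) + (369 + 336)) + 1926) = (37/7 + 2956)*((-1181 + 705) + 1926) = 20729*(-476 + 1926)/7 = (20729/7)*1450 = 30057050/7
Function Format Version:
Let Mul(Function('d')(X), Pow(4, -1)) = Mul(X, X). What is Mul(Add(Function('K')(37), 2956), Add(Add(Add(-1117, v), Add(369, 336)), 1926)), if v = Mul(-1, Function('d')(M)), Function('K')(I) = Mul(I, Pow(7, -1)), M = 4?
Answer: Rational(30057050, 7) ≈ 4.2939e+6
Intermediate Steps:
Function('K')(I) = Mul(Rational(1, 7), I) (Function('K')(I) = Mul(I, Rational(1, 7)) = Mul(Rational(1, 7), I))
Function('d')(X) = Mul(4, Pow(X, 2)) (Function('d')(X) = Mul(4, Mul(X, X)) = Mul(4, Pow(X, 2)))
v = -64 (v = Mul(-1, Mul(4, Pow(4, 2))) = Mul(-1, Mul(4, 16)) = Mul(-1, 64) = -64)
Mul(Add(Function('K')(37), 2956), Add(Add(Add(-1117, v), Add(369, 336)), 1926)) = Mul(Add(Mul(Rational(1, 7), 37), 2956), Add(Add(Add(-1117, -64), Add(369, 336)), 1926)) = Mul(Add(Rational(37, 7), 2956), Add(Add(-1181, 705), 1926)) = Mul(Rational(20729, 7), Add(-476, 1926)) = Mul(Rational(20729, 7), 1450) = Rational(30057050, 7)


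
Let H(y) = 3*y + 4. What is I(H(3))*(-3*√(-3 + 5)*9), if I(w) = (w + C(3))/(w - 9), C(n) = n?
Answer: -108*√2 ≈ -152.74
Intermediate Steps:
H(y) = 4 + 3*y
I(w) = (3 + w)/(-9 + w) (I(w) = (w + 3)/(w - 9) = (3 + w)/(-9 + w))
I(H(3))*(-3*√(-3 + 5)*9) = ((3 + (4 + 3*3))/(-9 + (4 + 3*3)))*(-3*√(-3 + 5)*9) = ((3 + (4 + 9))/(-9 + (4 + 9)))*(-3*√2*9) = ((3 + 13)/(-9 + 13))*(-27*√2) = (16/4)*(-27*√2) = ((¼)*16)*(-27*√2) = 4*(-27*√2) = -108*√2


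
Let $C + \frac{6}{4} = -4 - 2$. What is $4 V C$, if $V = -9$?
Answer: $270$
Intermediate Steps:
$C = - \frac{15}{2}$ ($C = - \frac{3}{2} - 6 = - \frac{15}{2} \approx -7.5$)
$4 V C = 4 \left(-9\right) \left(- \frac{15}{2}\right) = \left(-36\right) \left(- \frac{15}{2}\right) = 270$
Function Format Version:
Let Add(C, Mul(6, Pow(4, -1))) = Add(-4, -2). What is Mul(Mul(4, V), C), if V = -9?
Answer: 270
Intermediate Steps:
C = Rational(-15, 2) (C = Add(Rational(-3, 2), Add(-4, -2)) = Add(Rational(-3, 2), -6) = Rational(-15, 2) ≈ -7.5000)
Mul(Mul(4, V), C) = Mul(Mul(4, -9), Rational(-15, 2)) = Mul(-36, Rational(-15, 2)) = 270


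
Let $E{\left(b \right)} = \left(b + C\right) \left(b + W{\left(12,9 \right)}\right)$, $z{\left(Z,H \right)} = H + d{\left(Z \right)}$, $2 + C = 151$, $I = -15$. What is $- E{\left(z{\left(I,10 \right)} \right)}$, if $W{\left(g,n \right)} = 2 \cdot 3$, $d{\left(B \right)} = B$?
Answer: $-144$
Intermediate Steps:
$W{\left(g,n \right)} = 6$
$C = 149$ ($C = -2 + 151 = 149$)
$z{\left(Z,H \right)} = H + Z$
$E{\left(b \right)} = \left(6 + b\right) \left(149 + b\right)$ ($E{\left(b \right)} = \left(b + 149\right) \left(b + 6\right) = \left(149 + b\right) \left(6 + b\right) = \left(6 + b\right) \left(149 + b\right)$)
$- E{\left(z{\left(I,10 \right)} \right)} = - (894 + \left(10 - 15\right)^{2} + 155 \left(10 - 15\right)) = - (894 + \left(-5\right)^{2} + 155 \left(-5\right)) = - (894 + 25 - 775) = \left(-1\right) 144 = -144$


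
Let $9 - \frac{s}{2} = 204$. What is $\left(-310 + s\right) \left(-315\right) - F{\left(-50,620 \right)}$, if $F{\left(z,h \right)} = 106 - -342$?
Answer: $220052$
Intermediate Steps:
$s = -390$ ($s = 18 - 408 = -390$)
$F{\left(z,h \right)} = 448$ ($F{\left(z,h \right)} = 106 + 342 = 448$)
$\left(-310 + s\right) \left(-315\right) - F{\left(-50,620 \right)} = \left(-310 - 390\right) \left(-315\right) - 448 = \left(-700\right) \left(-315\right) - 448 = 220500 - 448 = 220052$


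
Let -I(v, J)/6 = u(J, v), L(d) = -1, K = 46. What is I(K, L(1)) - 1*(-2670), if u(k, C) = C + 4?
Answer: 2370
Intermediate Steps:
u(k, C) = 4 + C
I(v, J) = -24 - 6*v (I(v, J) = -6*(4 + v) = -24 - 6*v)
I(K, L(1)) - 1*(-2670) = (-24 - 6*46) - 1*(-2670) = (-24 - 276) + 2670 = -300 + 2670 = 2370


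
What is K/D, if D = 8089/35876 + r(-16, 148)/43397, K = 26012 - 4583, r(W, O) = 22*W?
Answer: 3707004548132/37601109 ≈ 98588.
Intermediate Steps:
K = 21429
D = 338409981/1556910772 (D = 8089/35876 + (22*(-16))/43397 = 8089*(1/35876) - 352*1/43397 = 8089/35876 - 352/43397 = 338409981/1556910772 ≈ 0.21736)
K/D = 21429/(338409981/1556910772) = 21429*(1556910772/338409981) = 3707004548132/37601109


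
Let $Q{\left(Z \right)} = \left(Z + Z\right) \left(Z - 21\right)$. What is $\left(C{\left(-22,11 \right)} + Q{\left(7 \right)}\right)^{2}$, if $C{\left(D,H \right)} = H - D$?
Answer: $26569$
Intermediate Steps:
$Q{\left(Z \right)} = 2 Z \left(-21 + Z\right)$
$\left(C{\left(-22,11 \right)} + Q{\left(7 \right)}\right)^{2} = \left(\left(11 - -22\right) + 2 \cdot 7 \left(-21 + 7\right)\right)^{2} = \left(\left(11 + 22\right) + 2 \cdot 7 \left(-14\right)\right)^{2} = \left(33 - 196\right)^{2} = \left(-163\right)^{2} = 26569$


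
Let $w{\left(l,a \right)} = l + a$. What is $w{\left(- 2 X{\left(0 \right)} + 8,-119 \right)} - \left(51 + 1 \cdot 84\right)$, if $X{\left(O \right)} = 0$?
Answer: $-246$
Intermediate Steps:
$w{\left(l,a \right)} = a + l$
$w{\left(- 2 X{\left(0 \right)} + 8,-119 \right)} - \left(51 + 1 \cdot 84\right) = \left(-119 + \left(\left(-2\right) 0 + 8\right)\right) - \left(51 + 1 \cdot 84\right) = \left(-119 + \left(0 + 8\right)\right) - \left(51 + 84\right) = \left(-119 + 8\right) - 135 = -111 - 135 = -246$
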